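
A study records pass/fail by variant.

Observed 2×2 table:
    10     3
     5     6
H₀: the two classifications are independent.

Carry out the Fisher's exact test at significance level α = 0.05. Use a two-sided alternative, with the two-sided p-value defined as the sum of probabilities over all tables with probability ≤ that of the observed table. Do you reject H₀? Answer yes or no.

reject H₀: no

Margins: r₁=13, r₂=11, c₁=15, c₂=9, n=24
p_obs = C(13,10)·C(11,5)/C(24,15); sum pmf over tables with pmf ≤ p_obs
p-value (two-sided) = 0.20598
At α=0.05: p ≥ α → fail to reject H₀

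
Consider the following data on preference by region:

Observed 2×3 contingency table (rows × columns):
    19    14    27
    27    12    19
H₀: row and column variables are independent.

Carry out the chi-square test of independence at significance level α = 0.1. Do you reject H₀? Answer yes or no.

Row totals [60, 58], col totals [46, 26, 46], n=118
χ² = (19−23.39)²/23.39 + (14−13.22)²/13.22 + (27−23.39)²/23.39 + (27−22.61)²/22.61 + (12−12.78)²/12.78 + (19−22.61)²/22.61 = 2.9034
df = 2
p-value (upper-tail) = 0.23417
At α=0.1: p ≥ α → fail to reject H₀

reject H₀: no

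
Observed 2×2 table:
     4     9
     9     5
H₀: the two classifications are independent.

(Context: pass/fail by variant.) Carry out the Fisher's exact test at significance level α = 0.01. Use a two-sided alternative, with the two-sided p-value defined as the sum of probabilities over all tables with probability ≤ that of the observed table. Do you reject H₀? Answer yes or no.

Margins: r₁=13, r₂=14, c₁=13, c₂=14, n=27
p_obs = C(13,4)·C(14,9)/C(27,13); sum pmf over tables with pmf ≤ p_obs
p-value (two-sided) = 0.12835
At α=0.01: p ≥ α → fail to reject H₀

reject H₀: no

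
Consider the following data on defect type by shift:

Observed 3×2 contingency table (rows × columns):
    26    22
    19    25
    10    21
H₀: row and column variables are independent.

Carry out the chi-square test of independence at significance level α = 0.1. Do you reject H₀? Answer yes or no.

Row totals [48, 44, 31], col totals [55, 68], n=123
χ² = (26−21.46)²/21.46 + (22−26.54)²/26.54 + (19−19.67)²/19.67 + (25−24.33)²/24.33 + (10−13.86)²/13.86 + (21−17.14)²/17.14 = 3.7223
df = 2
p-value (upper-tail) = 0.15549
At α=0.1: p ≥ α → fail to reject H₀

reject H₀: no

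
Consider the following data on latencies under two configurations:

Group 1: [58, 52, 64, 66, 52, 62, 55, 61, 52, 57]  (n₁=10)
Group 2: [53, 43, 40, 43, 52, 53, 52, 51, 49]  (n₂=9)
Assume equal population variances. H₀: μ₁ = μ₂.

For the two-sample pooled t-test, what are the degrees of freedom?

degrees of freedom = 17

df = n₁ + n₂ − 2 = 10 + 9 − 2 = 17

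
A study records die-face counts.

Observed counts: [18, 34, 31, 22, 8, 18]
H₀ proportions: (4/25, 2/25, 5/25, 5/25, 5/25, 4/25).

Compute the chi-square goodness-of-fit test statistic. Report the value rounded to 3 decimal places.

n = 131; E_i = n·p_i = [20.96, 10.48, 26.20, 26.20, 26.20, 20.96]
χ² = (18−20.96)²/20.96 + (34−10.48)²/10.48 + (31−26.20)²/26.20 + (22−26.20)²/26.20 + (8−26.20)²/26.20 + (18−20.96)²/20.96 = 67.8168
df = 5

test statistic = 67.817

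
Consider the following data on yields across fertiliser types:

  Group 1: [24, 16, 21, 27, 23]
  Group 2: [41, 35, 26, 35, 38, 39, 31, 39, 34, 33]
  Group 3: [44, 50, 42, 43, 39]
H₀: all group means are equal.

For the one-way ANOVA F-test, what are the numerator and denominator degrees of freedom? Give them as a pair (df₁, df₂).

degrees of freedom = [2, 17]

k = 3 groups, N = 20 total
df = (k−1, N−k) = (3−1, 20−3) = (2, 17)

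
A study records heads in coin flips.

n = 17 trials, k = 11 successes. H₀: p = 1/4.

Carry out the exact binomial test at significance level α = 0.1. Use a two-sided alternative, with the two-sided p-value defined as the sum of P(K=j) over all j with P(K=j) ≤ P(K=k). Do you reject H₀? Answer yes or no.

reject H₀: yes

Exact binomial: n=17, k=11, p₀=1/4=0.2500
P(X=j) = C(n,j)·p₀^j·(1−p₀)^(n−j); p = Σ P(X=j) over j with P(X=j) ≤ P(X=11)
p-value (two-sided) = 0.00063
At α=0.1: p < α → reject H₀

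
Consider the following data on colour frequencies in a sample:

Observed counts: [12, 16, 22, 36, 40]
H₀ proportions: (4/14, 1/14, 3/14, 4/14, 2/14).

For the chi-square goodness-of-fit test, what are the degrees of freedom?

df = k − 1 = 5 − 1 = 4

degrees of freedom = 4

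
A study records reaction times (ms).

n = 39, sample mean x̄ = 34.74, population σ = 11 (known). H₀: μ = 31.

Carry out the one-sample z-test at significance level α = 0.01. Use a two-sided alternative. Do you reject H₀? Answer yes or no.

SE = σ/√n = 11/√39 = 1.7614
z = (x̄−μ₀)/SE = (34.74−31)/1.7614 = 2.1233
p-value (two-sided) = 0.03373
At α=0.01: p ≥ α → fail to reject H₀

reject H₀: no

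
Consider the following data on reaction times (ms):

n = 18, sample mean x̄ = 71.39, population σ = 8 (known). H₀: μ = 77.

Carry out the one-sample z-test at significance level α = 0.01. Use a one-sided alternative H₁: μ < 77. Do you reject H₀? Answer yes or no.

SE = σ/√n = 8/√18 = 1.8856
z = (x̄−μ₀)/SE = (71.39−77)/1.8856 = -2.9752
p-value (one-sided, H₁ less) = 0.00146
At α=0.01: p < α → reject H₀

reject H₀: yes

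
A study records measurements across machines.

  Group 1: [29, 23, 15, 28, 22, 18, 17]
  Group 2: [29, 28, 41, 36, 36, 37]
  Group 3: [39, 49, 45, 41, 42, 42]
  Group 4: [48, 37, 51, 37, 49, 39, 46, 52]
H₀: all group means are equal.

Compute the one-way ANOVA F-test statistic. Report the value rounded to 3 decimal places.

test statistic = 28.436

Group means [21.71, 34.50, 43.00, 44.88], grand mean 36.148
SSB = Σnᵢ(x̄ᵢ−x̄)² = 2365.604; SSW = ΣΣ(x−x̄ᵢ)² = 637.804
MSB = 2365.604/3 = 788.5346; MSW = 637.804/23 = 27.7306
F = MSB/MSW = 28.4356
df = (3, 23)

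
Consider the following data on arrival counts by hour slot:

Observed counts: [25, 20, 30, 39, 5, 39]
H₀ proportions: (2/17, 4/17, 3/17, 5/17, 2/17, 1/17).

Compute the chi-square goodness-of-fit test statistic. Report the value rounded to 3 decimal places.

n = 158; E_i = n·p_i = [18.59, 37.18, 27.88, 46.47, 18.59, 9.29]
χ² = (25−18.59)²/18.59 + (20−37.18)²/37.18 + (30−27.88)²/27.88 + (39−46.47)²/46.47 + (5−18.59)²/18.59 + (39−9.29)²/9.29 = 116.3886
df = 5

test statistic = 116.389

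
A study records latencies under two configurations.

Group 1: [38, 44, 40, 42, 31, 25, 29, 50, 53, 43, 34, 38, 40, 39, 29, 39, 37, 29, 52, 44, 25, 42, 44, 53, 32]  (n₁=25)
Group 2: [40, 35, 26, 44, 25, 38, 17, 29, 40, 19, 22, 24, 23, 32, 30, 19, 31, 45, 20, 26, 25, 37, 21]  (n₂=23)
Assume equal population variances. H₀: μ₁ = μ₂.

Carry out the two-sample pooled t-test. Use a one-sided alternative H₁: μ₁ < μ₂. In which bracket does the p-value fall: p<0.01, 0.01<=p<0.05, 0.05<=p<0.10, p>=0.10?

p-value bracket: p>=0.10

x̄₁=38.880, s₁=8.238, n₁=25
x̄₂=29.043, s₂=8.440, n₂=23
s_p² = [24·8.238² + 22·8.440²]/46 = 69.4695
SE = √(s_p²·(1/25+1/23)) = 2.4082
t = (38.880−29.043)/2.4082 = 4.0847
df = 46
p-value (one-sided, H₁ less) = 0.99991
→ bracket: p>=0.10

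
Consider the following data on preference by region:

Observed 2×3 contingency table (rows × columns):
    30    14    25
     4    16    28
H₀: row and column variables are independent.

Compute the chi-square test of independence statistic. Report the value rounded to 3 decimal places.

Row totals [69, 48], col totals [34, 30, 53], n=117
χ² = (30−20.05)²/20.05 + (14−17.69)²/17.69 + (25−31.26)²/31.26 + (4−13.95)²/13.95 + (16−12.31)²/12.31 + (28−21.74)²/21.74 = 16.9627
df = 2

test statistic = 16.963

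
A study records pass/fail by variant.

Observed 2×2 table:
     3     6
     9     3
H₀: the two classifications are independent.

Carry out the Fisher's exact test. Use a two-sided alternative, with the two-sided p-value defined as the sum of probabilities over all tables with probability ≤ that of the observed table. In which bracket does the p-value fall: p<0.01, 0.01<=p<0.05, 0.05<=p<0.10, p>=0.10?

Margins: r₁=9, r₂=12, c₁=12, c₂=9, n=21
p_obs = C(9,3)·C(12,9)/C(21,12); sum pmf over tables with pmf ≤ p_obs
p-value (two-sided) = 0.08723
→ bracket: 0.05<=p<0.10

p-value bracket: 0.05<=p<0.10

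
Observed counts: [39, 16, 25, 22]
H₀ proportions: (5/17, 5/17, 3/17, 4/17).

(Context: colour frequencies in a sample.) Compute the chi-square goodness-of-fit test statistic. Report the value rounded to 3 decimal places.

n = 102; E_i = n·p_i = [30.00, 30.00, 18.00, 24.00]
χ² = (39−30.00)²/30.00 + (16−30.00)²/30.00 + (25−18.00)²/18.00 + (22−24.00)²/24.00 = 12.1222
df = 3

test statistic = 12.122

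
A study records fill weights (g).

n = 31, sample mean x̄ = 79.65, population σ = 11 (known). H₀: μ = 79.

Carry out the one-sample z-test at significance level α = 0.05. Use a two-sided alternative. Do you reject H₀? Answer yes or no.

reject H₀: no

SE = σ/√n = 11/√31 = 1.9757
z = (x̄−μ₀)/SE = (79.65−79)/1.9757 = 0.3290
p-value (two-sided) = 0.74215
At α=0.05: p ≥ α → fail to reject H₀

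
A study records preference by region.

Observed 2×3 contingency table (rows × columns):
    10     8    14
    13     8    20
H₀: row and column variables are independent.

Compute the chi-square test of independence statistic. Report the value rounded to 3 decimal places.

Row totals [32, 41], col totals [23, 16, 34], n=73
χ² = (10−10.08)²/10.08 + (8−7.01)²/7.01 + (14−14.90)²/14.90 + (13−12.92)²/12.92 + (8−8.99)²/8.99 + (20−19.10)²/19.10 = 0.3458
df = 2

test statistic = 0.346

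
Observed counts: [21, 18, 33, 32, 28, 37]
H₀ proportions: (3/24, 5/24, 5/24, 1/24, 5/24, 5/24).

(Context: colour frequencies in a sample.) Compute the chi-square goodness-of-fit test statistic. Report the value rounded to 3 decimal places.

test statistic = 98.579

n = 169; E_i = n·p_i = [21.12, 35.21, 35.21, 7.04, 35.21, 35.21]
χ² = (21−21.12)²/21.12 + (18−35.21)²/35.21 + (33−35.21)²/35.21 + (32−7.04)²/7.04 + (28−35.21)²/35.21 + (37−35.21)²/35.21 = 98.5787
df = 5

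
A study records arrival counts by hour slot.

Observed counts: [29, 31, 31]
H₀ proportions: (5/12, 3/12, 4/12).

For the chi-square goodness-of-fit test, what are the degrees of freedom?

degrees of freedom = 2

df = k − 1 = 3 − 1 = 2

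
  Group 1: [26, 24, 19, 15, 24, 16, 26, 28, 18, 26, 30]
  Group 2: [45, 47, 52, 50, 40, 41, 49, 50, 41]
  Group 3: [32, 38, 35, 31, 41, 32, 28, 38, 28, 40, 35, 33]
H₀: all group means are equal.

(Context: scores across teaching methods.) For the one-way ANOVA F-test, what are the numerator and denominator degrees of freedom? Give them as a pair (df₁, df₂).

degrees of freedom = [2, 29]

k = 3 groups, N = 32 total
df = (k−1, N−k) = (3−1, 32−3) = (2, 29)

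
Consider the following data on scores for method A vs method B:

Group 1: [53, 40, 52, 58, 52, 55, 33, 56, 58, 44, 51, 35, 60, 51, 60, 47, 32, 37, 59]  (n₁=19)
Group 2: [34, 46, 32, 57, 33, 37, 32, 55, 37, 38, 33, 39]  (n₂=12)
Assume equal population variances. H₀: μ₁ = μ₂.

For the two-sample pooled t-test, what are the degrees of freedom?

df = n₁ + n₂ − 2 = 19 + 12 − 2 = 29

degrees of freedom = 29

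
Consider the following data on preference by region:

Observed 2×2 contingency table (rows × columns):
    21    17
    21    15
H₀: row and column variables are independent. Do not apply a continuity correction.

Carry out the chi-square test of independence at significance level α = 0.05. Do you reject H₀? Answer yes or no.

Row totals [38, 36], col totals [42, 32], n=74
χ² = (21−21.57)²/21.57 + (17−16.43)²/16.43 + (21−20.43)²/20.43 + (15−15.57)²/15.57 = 0.0710
df = 1
p-value (upper-tail) = 0.78989
At α=0.05: p ≥ α → fail to reject H₀

reject H₀: no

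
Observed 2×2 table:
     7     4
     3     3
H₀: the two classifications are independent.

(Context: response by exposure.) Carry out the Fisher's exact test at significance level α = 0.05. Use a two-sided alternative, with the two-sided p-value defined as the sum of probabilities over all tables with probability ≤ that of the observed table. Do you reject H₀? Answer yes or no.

Margins: r₁=11, r₂=6, c₁=10, c₂=7, n=17
p_obs = C(11,7)·C(6,3)/C(17,10); sum pmf over tables with pmf ≤ p_obs
p-value (two-sided) = 0.64367
At α=0.05: p ≥ α → fail to reject H₀

reject H₀: no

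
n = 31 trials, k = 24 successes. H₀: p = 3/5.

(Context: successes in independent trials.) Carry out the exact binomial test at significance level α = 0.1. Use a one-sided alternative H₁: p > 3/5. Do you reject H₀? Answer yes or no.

reject H₀: yes

Exact binomial: n=31, k=24, p₀=3/5=0.6000
P(X≥24) from Σ C(n,i)·p₀^i·(1−p₀)^(n−i)
p-value (one-sided, H₁ greater) = 0.03299
At α=0.1: p < α → reject H₀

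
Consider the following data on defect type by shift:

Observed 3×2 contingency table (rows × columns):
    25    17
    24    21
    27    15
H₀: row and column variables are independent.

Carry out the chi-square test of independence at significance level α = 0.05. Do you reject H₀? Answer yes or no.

reject H₀: no

Row totals [42, 45, 42], col totals [76, 53], n=129
χ² = (25−24.74)²/24.74 + (17−17.26)²/17.26 + (24−26.51)²/26.51 + (21−18.49)²/18.49 + (27−24.74)²/24.74 + (15−17.26)²/17.26 = 1.0861
df = 2
p-value (upper-tail) = 0.58096
At α=0.05: p ≥ α → fail to reject H₀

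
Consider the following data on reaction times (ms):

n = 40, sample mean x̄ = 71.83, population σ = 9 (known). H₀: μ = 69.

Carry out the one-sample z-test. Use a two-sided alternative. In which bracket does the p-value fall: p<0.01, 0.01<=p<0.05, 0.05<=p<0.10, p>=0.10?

SE = σ/√n = 9/√40 = 1.4230
z = (x̄−μ₀)/SE = (71.83−69)/1.4230 = 1.9887
p-value (two-sided) = 0.04673
→ bracket: 0.01<=p<0.05

p-value bracket: 0.01<=p<0.05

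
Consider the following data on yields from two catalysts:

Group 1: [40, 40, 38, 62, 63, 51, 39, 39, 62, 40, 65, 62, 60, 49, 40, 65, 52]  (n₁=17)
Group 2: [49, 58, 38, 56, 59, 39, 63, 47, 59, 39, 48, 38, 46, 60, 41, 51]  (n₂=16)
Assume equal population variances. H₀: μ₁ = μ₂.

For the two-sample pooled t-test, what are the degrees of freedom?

df = n₁ + n₂ − 2 = 17 + 16 − 2 = 31

degrees of freedom = 31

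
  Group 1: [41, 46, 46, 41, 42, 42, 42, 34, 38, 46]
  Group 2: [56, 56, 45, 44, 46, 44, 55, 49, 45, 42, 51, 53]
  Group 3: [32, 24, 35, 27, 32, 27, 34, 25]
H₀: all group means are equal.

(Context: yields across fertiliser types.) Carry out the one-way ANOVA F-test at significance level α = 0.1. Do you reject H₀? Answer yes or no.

Group means [41.80, 48.83, 29.50], grand mean 41.333
SSB = Σnᵢ(x̄ᵢ−x̄)² = 1797.400; SSW = ΣΣ(x−x̄ᵢ)² = 549.267
MSB = 1797.400/2 = 898.7000; MSW = 549.267/27 = 20.3432
F = MSB/MSW = 44.1769
df = (2, 27)
p-value (upper-tail) = 0.00000
At α=0.1: p < α → reject H₀

reject H₀: yes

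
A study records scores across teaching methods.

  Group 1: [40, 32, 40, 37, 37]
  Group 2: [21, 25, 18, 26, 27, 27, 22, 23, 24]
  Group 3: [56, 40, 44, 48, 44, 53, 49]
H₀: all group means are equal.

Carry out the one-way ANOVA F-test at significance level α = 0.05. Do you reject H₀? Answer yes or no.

reject H₀: yes

Group means [37.20, 23.67, 47.71], grand mean 34.905
SSB = Σnᵢ(x̄ᵢ−x̄)² = 2311.581; SSW = ΣΣ(x−x̄ᵢ)² = 300.229
MSB = 2311.581/2 = 1155.7905; MSW = 300.229/18 = 16.6794
F = MSB/MSW = 69.2946
df = (2, 18)
p-value (upper-tail) = 0.00000
At α=0.05: p < α → reject H₀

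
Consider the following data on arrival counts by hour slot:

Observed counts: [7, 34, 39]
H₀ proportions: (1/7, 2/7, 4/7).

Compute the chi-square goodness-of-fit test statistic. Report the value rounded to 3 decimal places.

n = 80; E_i = n·p_i = [11.43, 22.86, 45.71]
χ² = (7−11.43)²/11.43 + (34−22.86)²/22.86 + (39−45.71)²/45.71 = 8.1344
df = 2

test statistic = 8.134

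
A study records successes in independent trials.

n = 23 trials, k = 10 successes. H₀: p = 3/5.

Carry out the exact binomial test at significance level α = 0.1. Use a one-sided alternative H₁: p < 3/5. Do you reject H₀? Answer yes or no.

Exact binomial: n=23, k=10, p₀=3/5=0.6000
P(X≤10) from Σ C(n,i)·p₀^i·(1−p₀)^(n−i)
p-value (one-sided, H₁ less) = 0.08135
At α=0.1: p < α → reject H₀

reject H₀: yes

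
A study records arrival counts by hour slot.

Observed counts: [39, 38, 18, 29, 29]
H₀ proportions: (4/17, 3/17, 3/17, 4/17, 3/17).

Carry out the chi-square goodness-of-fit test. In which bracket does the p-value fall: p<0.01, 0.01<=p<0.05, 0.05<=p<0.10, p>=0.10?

p-value bracket: 0.05<=p<0.10

n = 153; E_i = n·p_i = [36.00, 27.00, 27.00, 36.00, 27.00]
χ² = (39−36.00)²/36.00 + (38−27.00)²/27.00 + (18−27.00)²/27.00 + (29−36.00)²/36.00 + (29−27.00)²/27.00 = 9.2407
df = 4
p-value (upper-tail) = 0.05536
→ bracket: 0.05<=p<0.10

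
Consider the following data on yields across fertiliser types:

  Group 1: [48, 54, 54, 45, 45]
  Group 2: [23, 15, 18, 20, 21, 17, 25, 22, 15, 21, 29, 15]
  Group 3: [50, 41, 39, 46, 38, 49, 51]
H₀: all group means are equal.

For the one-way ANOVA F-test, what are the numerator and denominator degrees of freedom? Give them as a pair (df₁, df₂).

k = 3 groups, N = 24 total
df = (k−1, N−k) = (3−1, 24−3) = (2, 21)

degrees of freedom = [2, 21]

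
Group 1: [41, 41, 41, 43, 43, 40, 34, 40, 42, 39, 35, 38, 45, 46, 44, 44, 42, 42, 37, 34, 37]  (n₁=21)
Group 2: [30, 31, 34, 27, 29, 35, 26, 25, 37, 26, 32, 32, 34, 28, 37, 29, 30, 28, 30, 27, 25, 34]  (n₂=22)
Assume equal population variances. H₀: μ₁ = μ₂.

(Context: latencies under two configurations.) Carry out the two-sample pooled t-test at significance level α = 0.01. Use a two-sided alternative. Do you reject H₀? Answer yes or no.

x̄₁=40.381, s₁=3.485, n₁=21
x̄₂=30.273, s₂=3.706, n₂=22
s_p² = [20·3.485² + 21·3.706²]/41 = 12.9589
SE = √(s_p²·(1/21+1/22)) = 1.0982
t = (40.381−30.273)/1.0982 = 9.2040
df = 41
p-value (two-sided) = 0.00000
At α=0.01: p < α → reject H₀

reject H₀: yes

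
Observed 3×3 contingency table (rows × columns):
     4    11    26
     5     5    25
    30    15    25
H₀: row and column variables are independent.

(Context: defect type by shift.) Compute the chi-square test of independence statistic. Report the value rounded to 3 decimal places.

test statistic = 21.799

Row totals [41, 35, 70], col totals [39, 31, 76], n=146
χ² = (4−10.95)²/10.95 + (11−8.71)²/8.71 + (26−21.34)²/21.34 + (5−9.35)²/9.35 + (5−7.43)²/7.43 + (25−18.22)²/18.22 + (30−18.70)²/18.70 + (15−14.86)²/14.86 + (25−36.44)²/36.44 = 21.7991
df = 4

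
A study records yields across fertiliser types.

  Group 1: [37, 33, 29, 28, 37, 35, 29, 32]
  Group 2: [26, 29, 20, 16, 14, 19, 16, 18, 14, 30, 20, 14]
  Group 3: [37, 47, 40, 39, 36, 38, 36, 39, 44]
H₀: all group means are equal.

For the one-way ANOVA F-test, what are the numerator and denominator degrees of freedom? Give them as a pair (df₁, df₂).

degrees of freedom = [2, 26]

k = 3 groups, N = 29 total
df = (k−1, N−k) = (3−1, 29−3) = (2, 26)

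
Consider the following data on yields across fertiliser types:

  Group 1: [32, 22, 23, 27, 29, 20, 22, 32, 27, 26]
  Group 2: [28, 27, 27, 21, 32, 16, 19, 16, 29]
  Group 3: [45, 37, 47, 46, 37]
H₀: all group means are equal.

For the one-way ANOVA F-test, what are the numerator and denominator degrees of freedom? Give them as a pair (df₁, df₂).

k = 3 groups, N = 24 total
df = (k−1, N−k) = (3−1, 24−3) = (2, 21)

degrees of freedom = [2, 21]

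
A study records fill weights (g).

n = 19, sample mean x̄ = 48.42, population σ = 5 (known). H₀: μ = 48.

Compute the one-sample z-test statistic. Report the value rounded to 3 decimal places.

test statistic = 0.366

SE = σ/√n = 5/√19 = 1.1471
z = (x̄−μ₀)/SE = (48.42−48)/1.1471 = 0.3661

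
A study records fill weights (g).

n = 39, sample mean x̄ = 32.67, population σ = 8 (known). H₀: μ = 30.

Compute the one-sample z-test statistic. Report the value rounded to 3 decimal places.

test statistic = 2.084

SE = σ/√n = 8/√39 = 1.2810
z = (x̄−μ₀)/SE = (32.67−30)/1.2810 = 2.0843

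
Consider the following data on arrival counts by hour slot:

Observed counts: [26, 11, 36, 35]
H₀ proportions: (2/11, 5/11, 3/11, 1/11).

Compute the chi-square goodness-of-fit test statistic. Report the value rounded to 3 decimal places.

n = 108; E_i = n·p_i = [19.64, 49.09, 29.45, 9.82]
χ² = (26−19.64)²/19.64 + (11−49.09)²/49.09 + (36−29.45)²/29.45 + (35−9.82)²/9.82 = 97.6593
df = 3

test statistic = 97.659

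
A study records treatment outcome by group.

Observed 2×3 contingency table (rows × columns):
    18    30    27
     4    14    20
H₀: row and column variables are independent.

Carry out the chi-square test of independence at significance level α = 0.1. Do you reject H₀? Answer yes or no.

reject H₀: no

Row totals [75, 38], col totals [22, 44, 47], n=113
χ² = (18−14.60)²/14.60 + (30−29.20)²/29.20 + (27−31.19)²/31.19 + (4−7.40)²/7.40 + (14−14.80)²/14.80 + (20−15.81)²/15.81 = 4.0937
df = 2
p-value (upper-tail) = 0.12914
At α=0.1: p ≥ α → fail to reject H₀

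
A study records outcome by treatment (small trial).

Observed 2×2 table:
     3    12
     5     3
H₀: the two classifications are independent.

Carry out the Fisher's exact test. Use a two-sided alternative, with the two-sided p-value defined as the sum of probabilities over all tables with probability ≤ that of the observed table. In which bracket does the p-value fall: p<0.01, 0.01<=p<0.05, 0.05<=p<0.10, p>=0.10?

Margins: r₁=15, r₂=8, c₁=8, c₂=15, n=23
p_obs = C(15,3)·C(8,5)/C(23,8); sum pmf over tables with pmf ≤ p_obs
p-value (two-sided) = 0.07133
→ bracket: 0.05<=p<0.10

p-value bracket: 0.05<=p<0.10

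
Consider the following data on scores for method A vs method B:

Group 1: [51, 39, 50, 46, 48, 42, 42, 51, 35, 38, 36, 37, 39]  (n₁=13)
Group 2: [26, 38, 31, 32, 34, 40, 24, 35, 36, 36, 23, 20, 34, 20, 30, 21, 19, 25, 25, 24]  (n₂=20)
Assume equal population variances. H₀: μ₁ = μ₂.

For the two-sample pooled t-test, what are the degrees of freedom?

df = n₁ + n₂ − 2 = 13 + 20 − 2 = 31

degrees of freedom = 31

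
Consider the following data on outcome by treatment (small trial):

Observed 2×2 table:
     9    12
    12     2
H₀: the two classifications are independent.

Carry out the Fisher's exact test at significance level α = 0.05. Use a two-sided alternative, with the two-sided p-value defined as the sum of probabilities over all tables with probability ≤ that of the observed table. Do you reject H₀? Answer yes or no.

Margins: r₁=21, r₂=14, c₁=21, c₂=14, n=35
p_obs = C(21,9)·C(14,12)/C(35,21); sum pmf over tables with pmf ≤ p_obs
p-value (two-sided) = 0.01561
At α=0.05: p < α → reject H₀

reject H₀: yes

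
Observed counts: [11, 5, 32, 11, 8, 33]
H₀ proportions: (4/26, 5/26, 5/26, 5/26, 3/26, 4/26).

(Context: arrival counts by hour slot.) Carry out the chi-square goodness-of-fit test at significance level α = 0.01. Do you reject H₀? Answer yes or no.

reject H₀: yes

n = 100; E_i = n·p_i = [15.38, 19.23, 19.23, 19.23, 11.54, 15.38]
χ² = (11−15.38)²/15.38 + (5−19.23)²/19.23 + (32−19.23)²/19.23 + (11−19.23)²/19.23 + (8−11.54)²/11.54 + (33−15.38)²/15.38 = 45.0367
df = 5
p-value (upper-tail) = 0.00000
At α=0.01: p < α → reject H₀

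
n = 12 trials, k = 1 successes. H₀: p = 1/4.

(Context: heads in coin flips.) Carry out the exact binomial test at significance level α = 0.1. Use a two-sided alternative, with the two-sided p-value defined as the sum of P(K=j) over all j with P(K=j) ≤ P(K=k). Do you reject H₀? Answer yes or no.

reject H₀: no

Exact binomial: n=12, k=1, p₀=1/4=0.2500
P(X=j) = C(n,j)·p₀^j·(1−p₀)^(n−j); p = Σ P(X=j) over j with P(X=j) ≤ P(X=1)
p-value (two-sided) = 0.31603
At α=0.1: p ≥ α → fail to reject H₀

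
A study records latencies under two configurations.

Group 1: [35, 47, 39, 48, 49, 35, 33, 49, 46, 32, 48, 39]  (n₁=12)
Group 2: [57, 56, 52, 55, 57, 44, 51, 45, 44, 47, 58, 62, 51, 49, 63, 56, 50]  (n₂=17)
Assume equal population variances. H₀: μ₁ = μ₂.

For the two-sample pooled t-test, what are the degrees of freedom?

df = n₁ + n₂ − 2 = 12 + 17 − 2 = 27

degrees of freedom = 27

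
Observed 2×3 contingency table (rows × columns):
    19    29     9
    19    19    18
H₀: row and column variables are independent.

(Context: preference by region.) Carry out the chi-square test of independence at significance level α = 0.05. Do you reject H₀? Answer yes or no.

Row totals [57, 56], col totals [38, 48, 27], n=113
χ² = (19−19.17)²/19.17 + (29−24.21)²/24.21 + (9−13.62)²/13.62 + (19−18.83)²/18.83 + (19−23.79)²/23.79 + (18−13.38)²/13.38 = 5.0749
df = 2
p-value (upper-tail) = 0.07907
At α=0.05: p ≥ α → fail to reject H₀

reject H₀: no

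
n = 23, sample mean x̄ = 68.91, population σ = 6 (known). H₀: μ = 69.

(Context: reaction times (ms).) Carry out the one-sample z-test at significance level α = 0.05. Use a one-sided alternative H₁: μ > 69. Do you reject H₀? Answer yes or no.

SE = σ/√n = 6/√23 = 1.2511
z = (x̄−μ₀)/SE = (68.91−69)/1.2511 = -0.0719
p-value (one-sided, H₁ greater) = 0.52867
At α=0.05: p ≥ α → fail to reject H₀

reject H₀: no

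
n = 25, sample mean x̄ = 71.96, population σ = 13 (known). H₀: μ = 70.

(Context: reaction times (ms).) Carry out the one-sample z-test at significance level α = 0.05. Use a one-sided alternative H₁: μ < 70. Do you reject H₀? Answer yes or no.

SE = σ/√n = 13/√25 = 2.6000
z = (x̄−μ₀)/SE = (71.96−70)/2.6000 = 0.7538
p-value (one-sided, H₁ less) = 0.77453
At α=0.05: p ≥ α → fail to reject H₀

reject H₀: no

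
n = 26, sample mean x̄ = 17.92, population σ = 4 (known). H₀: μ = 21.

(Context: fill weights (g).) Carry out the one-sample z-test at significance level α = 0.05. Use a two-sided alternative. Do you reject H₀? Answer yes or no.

reject H₀: yes

SE = σ/√n = 4/√26 = 0.7845
z = (x̄−μ₀)/SE = (17.92−21)/0.7845 = -3.9262
p-value (two-sided) = 0.00009
At α=0.05: p < α → reject H₀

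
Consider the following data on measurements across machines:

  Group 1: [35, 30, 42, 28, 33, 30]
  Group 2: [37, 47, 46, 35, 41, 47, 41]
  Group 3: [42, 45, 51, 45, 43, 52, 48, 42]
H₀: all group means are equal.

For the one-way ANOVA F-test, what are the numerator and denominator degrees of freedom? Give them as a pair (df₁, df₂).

k = 3 groups, N = 21 total
df = (k−1, N−k) = (3−1, 21−3) = (2, 18)

degrees of freedom = [2, 18]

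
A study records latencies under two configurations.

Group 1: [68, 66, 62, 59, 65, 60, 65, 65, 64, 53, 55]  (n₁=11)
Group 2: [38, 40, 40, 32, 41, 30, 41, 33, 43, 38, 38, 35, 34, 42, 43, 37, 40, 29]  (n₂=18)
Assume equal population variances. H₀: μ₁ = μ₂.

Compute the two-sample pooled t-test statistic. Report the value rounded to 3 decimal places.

test statistic = 14.236

x̄₁=62.000, s₁=4.754, n₁=11
x̄₂=37.444, s₂=4.355, n₂=18
s_p² = [10·4.754² + 17·4.355²]/27 = 20.3128
SE = √(s_p²·(1/11+1/18)) = 1.7248
t = (62.000−37.444)/1.7248 = 14.2364
df = 27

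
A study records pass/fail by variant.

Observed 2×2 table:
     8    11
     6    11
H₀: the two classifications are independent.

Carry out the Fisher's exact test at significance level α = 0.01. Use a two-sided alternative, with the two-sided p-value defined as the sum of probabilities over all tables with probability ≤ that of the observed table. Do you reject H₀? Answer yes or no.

reject H₀: no

Margins: r₁=19, r₂=17, c₁=14, c₂=22, n=36
p_obs = C(19,8)·C(17,6)/C(36,14); sum pmf over tables with pmf ≤ p_obs
p-value (two-sided) = 0.74187
At α=0.01: p ≥ α → fail to reject H₀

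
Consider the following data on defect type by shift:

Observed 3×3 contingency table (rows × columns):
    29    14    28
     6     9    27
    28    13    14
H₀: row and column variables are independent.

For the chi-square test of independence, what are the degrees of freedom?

degrees of freedom = 4

df = (r−1)(c−1) = (3−1)·(3−1) = 4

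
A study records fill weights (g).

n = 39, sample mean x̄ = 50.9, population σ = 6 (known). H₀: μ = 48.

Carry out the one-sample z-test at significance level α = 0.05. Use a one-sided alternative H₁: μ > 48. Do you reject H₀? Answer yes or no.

SE = σ/√n = 6/√39 = 0.9608
z = (x̄−μ₀)/SE = (50.9−48)/0.9608 = 3.0184
p-value (one-sided, H₁ greater) = 0.00127
At α=0.05: p < α → reject H₀

reject H₀: yes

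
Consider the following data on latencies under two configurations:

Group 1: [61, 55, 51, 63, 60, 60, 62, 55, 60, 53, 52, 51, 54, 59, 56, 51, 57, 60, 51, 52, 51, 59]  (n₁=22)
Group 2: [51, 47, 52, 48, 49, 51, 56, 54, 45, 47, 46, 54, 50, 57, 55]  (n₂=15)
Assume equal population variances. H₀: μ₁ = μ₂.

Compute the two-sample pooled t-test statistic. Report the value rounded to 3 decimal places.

test statistic = 3.891

x̄₁=56.045, s₁=4.169, n₁=22
x̄₂=50.800, s₂=3.802, n₂=15
s_p² = [21·4.169² + 14·3.802²]/35 = 16.2101
SE = √(s_p²·(1/22+1/15)) = 1.3481
t = (56.045−50.800)/1.3481 = 3.8909
df = 35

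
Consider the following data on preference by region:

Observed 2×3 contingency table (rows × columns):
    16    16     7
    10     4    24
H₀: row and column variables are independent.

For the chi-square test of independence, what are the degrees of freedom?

degrees of freedom = 2

df = (r−1)(c−1) = (2−1)·(3−1) = 2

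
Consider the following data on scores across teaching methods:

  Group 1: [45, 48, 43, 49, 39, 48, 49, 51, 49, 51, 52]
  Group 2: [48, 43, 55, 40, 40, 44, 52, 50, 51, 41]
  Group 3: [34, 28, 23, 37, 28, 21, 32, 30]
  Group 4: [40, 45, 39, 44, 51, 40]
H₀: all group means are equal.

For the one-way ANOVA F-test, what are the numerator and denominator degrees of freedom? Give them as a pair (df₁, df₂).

degrees of freedom = [3, 31]

k = 4 groups, N = 35 total
df = (k−1, N−k) = (4−1, 35−4) = (3, 31)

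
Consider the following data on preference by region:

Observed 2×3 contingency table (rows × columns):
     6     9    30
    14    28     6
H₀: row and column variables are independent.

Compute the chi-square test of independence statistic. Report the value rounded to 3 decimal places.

test statistic = 28.890

Row totals [45, 48], col totals [20, 37, 36], n=93
χ² = (6−9.68)²/9.68 + (9−17.90)²/17.90 + (30−17.42)²/17.42 + (14−10.32)²/10.32 + (28−19.10)²/19.10 + (6−18.58)²/18.58 = 28.8900
df = 2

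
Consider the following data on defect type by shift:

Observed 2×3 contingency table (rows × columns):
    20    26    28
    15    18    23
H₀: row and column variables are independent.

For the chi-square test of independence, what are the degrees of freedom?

degrees of freedom = 2

df = (r−1)(c−1) = (2−1)·(3−1) = 2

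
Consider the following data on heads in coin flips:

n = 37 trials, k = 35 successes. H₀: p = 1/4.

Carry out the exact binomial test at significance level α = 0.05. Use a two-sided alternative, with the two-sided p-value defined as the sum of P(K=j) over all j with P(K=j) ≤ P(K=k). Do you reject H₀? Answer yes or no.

Exact binomial: n=37, k=35, p₀=1/4=0.2500
P(X=j) = C(n,j)·p₀^j·(1−p₀)^(n−j); p = Σ P(X=j) over j with P(X=j) ≤ P(X=35)
p-value (two-sided) = 0.00000
At α=0.05: p < α → reject H₀

reject H₀: yes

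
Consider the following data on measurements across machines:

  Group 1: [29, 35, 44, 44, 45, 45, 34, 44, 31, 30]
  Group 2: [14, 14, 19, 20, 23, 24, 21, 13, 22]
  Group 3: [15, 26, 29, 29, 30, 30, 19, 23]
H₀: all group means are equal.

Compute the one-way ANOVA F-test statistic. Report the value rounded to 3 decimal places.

test statistic = 27.886

Group means [38.10, 18.89, 25.12], grand mean 27.852
SSB = Σnᵢ(x̄ᵢ−x̄)² = 1832.744; SSW = ΣΣ(x−x̄ᵢ)² = 788.664
MSB = 1832.744/2 = 916.3718; MSW = 788.664/24 = 32.8610
F = MSB/MSW = 27.8863
df = (2, 24)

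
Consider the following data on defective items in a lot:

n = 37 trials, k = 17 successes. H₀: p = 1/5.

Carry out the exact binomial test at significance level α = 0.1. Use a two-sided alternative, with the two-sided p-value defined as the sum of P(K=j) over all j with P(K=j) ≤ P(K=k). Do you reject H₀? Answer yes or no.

reject H₀: yes

Exact binomial: n=37, k=17, p₀=1/5=0.2000
P(X=j) = C(n,j)·p₀^j·(1−p₀)^(n−j); p = Σ P(X=j) over j with P(X=j) ≤ P(X=17)
p-value (two-sided) = 0.00033
At α=0.1: p < α → reject H₀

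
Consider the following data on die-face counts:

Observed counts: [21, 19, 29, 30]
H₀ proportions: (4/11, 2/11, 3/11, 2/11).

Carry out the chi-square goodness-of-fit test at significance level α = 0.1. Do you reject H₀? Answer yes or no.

n = 99; E_i = n·p_i = [36.00, 18.00, 27.00, 18.00]
χ² = (21−36.00)²/36.00 + (19−18.00)²/18.00 + (29−27.00)²/27.00 + (30−18.00)²/18.00 = 14.4537
df = 3
p-value (upper-tail) = 0.00235
At α=0.1: p < α → reject H₀

reject H₀: yes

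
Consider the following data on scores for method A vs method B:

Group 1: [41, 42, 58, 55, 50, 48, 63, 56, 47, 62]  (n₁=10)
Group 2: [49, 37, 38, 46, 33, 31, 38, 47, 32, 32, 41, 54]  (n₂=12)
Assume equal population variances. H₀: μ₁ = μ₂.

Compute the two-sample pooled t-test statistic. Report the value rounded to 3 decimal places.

test statistic = 3.752

x̄₁=52.200, s₁=7.800, n₁=10
x̄₂=39.833, s₂=7.614, n₂=12
s_p² = [9·7.800² + 11·7.614²]/20 = 59.2633
SE = √(s_p²·(1/10+1/12)) = 3.2962
t = (52.200−39.833)/3.2962 = 3.7518
df = 20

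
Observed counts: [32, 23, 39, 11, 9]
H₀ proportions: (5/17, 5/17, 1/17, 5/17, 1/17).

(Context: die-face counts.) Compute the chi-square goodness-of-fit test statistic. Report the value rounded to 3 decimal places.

n = 114; E_i = n·p_i = [33.53, 33.53, 6.71, 33.53, 6.71]
χ² = (32−33.53)²/33.53 + (23−33.53)²/33.53 + (39−6.71)²/6.71 + (11−33.53)²/33.53 + (9−6.71)²/6.71 = 174.8211
df = 4

test statistic = 174.821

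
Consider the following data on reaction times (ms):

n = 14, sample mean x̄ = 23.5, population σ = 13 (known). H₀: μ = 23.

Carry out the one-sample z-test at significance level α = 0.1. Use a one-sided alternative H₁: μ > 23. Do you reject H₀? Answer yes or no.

SE = σ/√n = 13/√14 = 3.4744
z = (x̄−μ₀)/SE = (23.5−23)/3.4744 = 0.1439
p-value (one-sided, H₁ greater) = 0.44279
At α=0.1: p ≥ α → fail to reject H₀

reject H₀: no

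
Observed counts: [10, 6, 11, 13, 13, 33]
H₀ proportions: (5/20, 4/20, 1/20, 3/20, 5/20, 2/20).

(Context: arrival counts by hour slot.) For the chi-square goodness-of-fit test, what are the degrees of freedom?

degrees of freedom = 5

df = k − 1 = 6 − 1 = 5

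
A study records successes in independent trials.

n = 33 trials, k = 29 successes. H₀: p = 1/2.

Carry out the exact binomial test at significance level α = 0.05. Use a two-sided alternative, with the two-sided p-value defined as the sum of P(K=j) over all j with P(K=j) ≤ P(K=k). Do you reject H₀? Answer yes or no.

reject H₀: yes

Exact binomial: n=33, k=29, p₀=1/2=0.5000
P(X=j) = C(n,j)·p₀^j·(1−p₀)^(n−j); p = Σ P(X=j) over j with P(X=j) ≤ P(X=29)
p-value (two-sided) = 0.00001
At α=0.05: p < α → reject H₀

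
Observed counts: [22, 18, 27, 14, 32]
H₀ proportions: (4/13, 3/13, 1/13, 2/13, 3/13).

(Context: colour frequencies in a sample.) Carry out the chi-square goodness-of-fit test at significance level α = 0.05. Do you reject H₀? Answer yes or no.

reject H₀: yes

n = 113; E_i = n·p_i = [34.77, 26.08, 8.69, 17.38, 26.08]
χ² = (22−34.77)²/34.77 + (18−26.08)²/26.08 + (27−8.69)²/8.69 + (14−17.38)²/17.38 + (32−26.08)²/26.08 = 47.7552
df = 4
p-value (upper-tail) = 0.00000
At α=0.05: p < α → reject H₀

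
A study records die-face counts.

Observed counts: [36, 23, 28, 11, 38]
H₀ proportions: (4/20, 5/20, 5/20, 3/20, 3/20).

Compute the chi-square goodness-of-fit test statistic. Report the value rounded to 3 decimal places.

n = 136; E_i = n·p_i = [27.20, 34.00, 34.00, 20.40, 20.40]
χ² = (36−27.20)²/27.20 + (23−34.00)²/34.00 + (28−34.00)²/34.00 + (11−20.40)²/20.40 + (38−20.40)²/20.40 = 26.9804
df = 4

test statistic = 26.980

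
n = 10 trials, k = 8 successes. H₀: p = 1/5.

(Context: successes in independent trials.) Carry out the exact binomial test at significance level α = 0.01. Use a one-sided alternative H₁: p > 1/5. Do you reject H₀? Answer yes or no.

Exact binomial: n=10, k=8, p₀=1/5=0.2000
P(X≥8) from Σ C(n,i)·p₀^i·(1−p₀)^(n−i)
p-value (one-sided, H₁ greater) = 0.00008
At α=0.01: p < α → reject H₀

reject H₀: yes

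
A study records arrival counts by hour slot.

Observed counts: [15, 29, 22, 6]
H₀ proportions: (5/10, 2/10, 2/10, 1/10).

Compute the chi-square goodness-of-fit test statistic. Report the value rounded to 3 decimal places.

n = 72; E_i = n·p_i = [36.00, 14.40, 14.40, 7.20]
χ² = (15−36.00)²/36.00 + (29−14.40)²/14.40 + (22−14.40)²/14.40 + (6−7.20)²/7.20 = 31.2639
df = 3

test statistic = 31.264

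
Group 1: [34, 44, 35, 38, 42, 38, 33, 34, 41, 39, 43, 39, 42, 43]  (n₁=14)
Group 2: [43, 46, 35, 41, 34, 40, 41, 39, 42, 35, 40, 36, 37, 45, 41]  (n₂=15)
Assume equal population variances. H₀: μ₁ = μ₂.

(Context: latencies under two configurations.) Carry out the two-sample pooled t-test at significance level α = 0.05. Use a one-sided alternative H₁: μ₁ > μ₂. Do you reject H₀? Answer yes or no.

reject H₀: no

x̄₁=38.929, s₁=3.751, n₁=14
x̄₂=39.667, s₂=3.658, n₂=15
s_p² = [13·3.751² + 14·3.658²]/27 = 13.7134
SE = √(s_p²·(1/14+1/15)) = 1.3761
t = (38.929−39.667)/1.3761 = -0.5364
df = 27
p-value (one-sided, H₁ greater) = 0.70195
At α=0.05: p ≥ α → fail to reject H₀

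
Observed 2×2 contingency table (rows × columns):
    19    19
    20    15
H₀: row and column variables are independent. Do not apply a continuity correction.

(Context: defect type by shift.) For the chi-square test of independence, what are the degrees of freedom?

degrees of freedom = 1

df = (r−1)(c−1) = (2−1)·(2−1) = 1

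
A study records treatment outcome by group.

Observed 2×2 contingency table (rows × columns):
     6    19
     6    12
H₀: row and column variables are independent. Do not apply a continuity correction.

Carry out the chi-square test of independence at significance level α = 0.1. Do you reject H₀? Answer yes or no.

reject H₀: no

Row totals [25, 18], col totals [12, 31], n=43
χ² = (6−6.98)²/6.98 + (19−18.02)²/18.02 + (6−5.02)²/5.02 + (12−12.98)²/12.98 = 0.4531
df = 1
p-value (upper-tail) = 0.50086
At α=0.1: p ≥ α → fail to reject H₀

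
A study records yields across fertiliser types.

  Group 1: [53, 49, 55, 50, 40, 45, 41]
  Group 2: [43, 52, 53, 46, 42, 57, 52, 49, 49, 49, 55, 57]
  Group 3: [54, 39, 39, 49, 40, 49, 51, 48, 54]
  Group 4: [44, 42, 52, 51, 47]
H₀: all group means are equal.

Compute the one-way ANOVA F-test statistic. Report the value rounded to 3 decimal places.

test statistic = 0.852

Group means [47.57, 50.33, 47.00, 47.20], grand mean 48.364
SSB = Σnᵢ(x̄ᵢ−x̄)² = 74.455; SSW = ΣΣ(x−x̄ᵢ)² = 845.181
MSB = 74.455/3 = 24.8185; MSW = 845.181/29 = 29.1442
F = MSB/MSW = 0.8516
df = (3, 29)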